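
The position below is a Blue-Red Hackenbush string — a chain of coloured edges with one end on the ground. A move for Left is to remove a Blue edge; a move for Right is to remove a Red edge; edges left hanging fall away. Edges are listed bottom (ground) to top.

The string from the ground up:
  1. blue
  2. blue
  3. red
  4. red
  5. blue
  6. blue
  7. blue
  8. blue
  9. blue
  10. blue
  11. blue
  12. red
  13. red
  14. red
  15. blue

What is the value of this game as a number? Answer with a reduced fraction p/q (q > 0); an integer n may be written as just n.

G(b) = { 0 | — } = 1
G(bb) = { 0; 1 | — } = 2
G(bbr) = { 0; 1 | 2 } = 3/2
G(bbrr) = { 0; 1 | 3/2; 2 } = 5/4
G(bbrrb) = { 0; 1; 5/4 | 3/2; 2 } = 11/8
G(bbrrbb) = { 0; 1; 5/4; 11/8 | 3/2; 2 } = 23/16
G(bbrrbbb) = { 0; 1; 5/4; 11/8; 23/16 | 3/2; 2 } = 47/32
G(bbrrbbbb) = { 0; 1; 5/4; 11/8; 23/16; 47/32 | 3/2; 2 } = 95/64
G(bbrrbbbbb) = { 0; 1; 5/4; 11/8; 23/16; 47/32; 95/64 | 3/2; 2 } = 191/128
G(bbrrbbbbbb) = { 0; 1; 5/4; 11/8; 23/16; 47/32; 95/64; 191/128 | 3/2; 2 } = 383/256
G(bbrrbbbbbbb) = { 0; 1; 5/4; 11/8; 23/16; 47/32; 95/64; 191/128; 383/256 | 3/2; 2 } = 767/512
G(bbrrbbbbbbbr) = { 0; 1; 5/4; 11/8; 23/16; 47/32; 95/64; 191/128; 383/256 | 767/512; 3/2; 2 } = 1533/1024
G(bbrrbbbbbbbrr) = { 0; 1; 5/4; 11/8; 23/16; 47/32; 95/64; 191/128; 383/256 | 1533/1024; 767/512; 3/2; 2 } = 3065/2048
G(bbrrbbbbbbbrrr) = { 0; 1; 5/4; 11/8; 23/16; 47/32; 95/64; 191/128; 383/256 | 3065/2048; 1533/1024; 767/512; 3/2; 2 } = 6129/4096
G(bbrrbbbbbbbrrrb) = { 0; 1; 5/4; 11/8; 23/16; 47/32; 95/64; 191/128; 383/256; 6129/4096 | 3065/2048; 1533/1024; 767/512; 3/2; 2 } = 12259/8192

12259/8192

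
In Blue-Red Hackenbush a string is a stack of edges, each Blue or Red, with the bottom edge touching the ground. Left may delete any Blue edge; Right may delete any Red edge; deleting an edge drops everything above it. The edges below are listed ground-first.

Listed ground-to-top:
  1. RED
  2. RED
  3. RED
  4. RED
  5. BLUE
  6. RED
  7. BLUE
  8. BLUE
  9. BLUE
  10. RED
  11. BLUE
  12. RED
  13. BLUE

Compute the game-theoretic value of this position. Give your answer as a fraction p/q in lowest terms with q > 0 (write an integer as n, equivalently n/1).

-1813/512

val(R) = {  | 0 } so -1
val(RR) = {  | -1,0 } so -2
val(RRR) = {  | -2,-1,0 } so -3
val(RRRR) = {  | -3,-2,-1,0 } so -4
val(RRRRB) = { -4 | -3,-2,-1,0 } so -7/2
val(RRRRBR) = { -4 | -7/2,-3,-2,-1,0 } so -15/4
val(RRRRBRB) = { -4,-15/4 | -7/2,-3,-2,-1,0 } so -29/8
val(RRRRBRBB) = { -4,-15/4,-29/8 | -7/2,-3,-2,-1,0 } so -57/16
val(RRRRBRBBB) = { -4,-15/4,-29/8,-57/16 | -7/2,-3,-2,-1,0 } so -113/32
val(RRRRBRBBBR) = { -4,-15/4,-29/8,-57/16 | -113/32,-7/2,-3,-2,-1,0 } so -227/64
val(RRRRBRBBBRB) = { -4,-15/4,-29/8,-57/16,-227/64 | -113/32,-7/2,-3,-2,-1,0 } so -453/128
val(RRRRBRBBBRBR) = { -4,-15/4,-29/8,-57/16,-227/64 | -453/128,-113/32,-7/2,-3,-2,-1,0 } so -907/256
val(RRRRBRBBBRBRB) = { -4,-15/4,-29/8,-57/16,-227/64,-907/256 | -453/128,-113/32,-7/2,-3,-2,-1,0 } so -1813/512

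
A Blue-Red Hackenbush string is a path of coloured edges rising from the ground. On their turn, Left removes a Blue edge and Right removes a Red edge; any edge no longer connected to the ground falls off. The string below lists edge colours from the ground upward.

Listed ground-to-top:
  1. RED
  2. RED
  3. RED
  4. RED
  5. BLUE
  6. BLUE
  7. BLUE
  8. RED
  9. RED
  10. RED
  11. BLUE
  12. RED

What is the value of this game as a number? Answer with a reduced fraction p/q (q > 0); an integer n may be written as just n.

step 1: add RED to get R; options L={ — } R={ 0 } -> -1
step 2: add RED to get RR; options L={ — } R={ -1; 0 } -> -2
step 3: add RED to get RRR; options L={ — } R={ -2; -1; 0 } -> -3
step 4: add RED to get RRRR; options L={ — } R={ -3; -2; -1; 0 } -> -4
step 5: add BLUE to get RRRRB; options L={ -4 } R={ -3; -2; -1; 0 } -> -7/2
step 6: add BLUE to get RRRRBB; options L={ -4; -7/2 } R={ -3; -2; -1; 0 } -> -13/4
step 7: add BLUE to get RRRRBBB; options L={ -4; -7/2; -13/4 } R={ -3; -2; -1; 0 } -> -25/8
step 8: add RED to get RRRRBBBR; options L={ -4; -7/2; -13/4 } R={ -25/8; -3; -2; -1; 0 } -> -51/16
step 9: add RED to get RRRRBBBRR; options L={ -4; -7/2; -13/4 } R={ -51/16; -25/8; -3; -2; -1; 0 } -> -103/32
step 10: add RED to get RRRRBBBRRR; options L={ -4; -7/2; -13/4 } R={ -103/32; -51/16; -25/8; -3; -2; -1; 0 } -> -207/64
step 11: add BLUE to get RRRRBBBRRRB; options L={ -4; -7/2; -13/4; -207/64 } R={ -103/32; -51/16; -25/8; -3; -2; -1; 0 } -> -413/128
step 12: add RED to get RRRRBBBRRRBR; options L={ -4; -7/2; -13/4; -207/64 } R={ -413/128; -103/32; -51/16; -25/8; -3; -2; -1; 0 } -> -827/256

-827/256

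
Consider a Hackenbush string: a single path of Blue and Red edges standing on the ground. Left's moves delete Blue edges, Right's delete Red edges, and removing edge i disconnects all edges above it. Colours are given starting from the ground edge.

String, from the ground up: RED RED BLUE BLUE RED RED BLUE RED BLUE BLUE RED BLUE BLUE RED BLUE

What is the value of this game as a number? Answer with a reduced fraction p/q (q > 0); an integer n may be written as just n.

-11557/8192

edge 1 of 15 (RED): { — | 0 } — -1
edge 2 of 15 (RED): { — | -1,0 } — -2
edge 3 of 15 (BLUE): { -2 | -1,0 } — -3/2
edge 4 of 15 (BLUE): { -2,-3/2 | -1,0 } — -5/4
edge 5 of 15 (RED): { -2,-3/2 | -5/4,-1,0 } — -11/8
edge 6 of 15 (RED): { -2,-3/2 | -11/8,-5/4,-1,0 } — -23/16
edge 7 of 15 (BLUE): { -2,-3/2,-23/16 | -11/8,-5/4,-1,0 } — -45/32
edge 8 of 15 (RED): { -2,-3/2,-23/16 | -45/32,-11/8,-5/4,-1,0 } — -91/64
edge 9 of 15 (BLUE): { -2,-3/2,-23/16,-91/64 | -45/32,-11/8,-5/4,-1,0 } — -181/128
edge 10 of 15 (BLUE): { -2,-3/2,-23/16,-91/64,-181/128 | -45/32,-11/8,-5/4,-1,0 } — -361/256
edge 11 of 15 (RED): { -2,-3/2,-23/16,-91/64,-181/128 | -361/256,-45/32,-11/8,-5/4,-1,0 } — -723/512
edge 12 of 15 (BLUE): { -2,-3/2,-23/16,-91/64,-181/128,-723/512 | -361/256,-45/32,-11/8,-5/4,-1,0 } — -1445/1024
edge 13 of 15 (BLUE): { -2,-3/2,-23/16,-91/64,-181/128,-723/512,-1445/1024 | -361/256,-45/32,-11/8,-5/4,-1,0 } — -2889/2048
edge 14 of 15 (RED): { -2,-3/2,-23/16,-91/64,-181/128,-723/512,-1445/1024 | -2889/2048,-361/256,-45/32,-11/8,-5/4,-1,0 } — -5779/4096
edge 15 of 15 (BLUE): { -2,-3/2,-23/16,-91/64,-181/128,-723/512,-1445/1024,-5779/4096 | -2889/2048,-361/256,-45/32,-11/8,-5/4,-1,0 } — -11557/8192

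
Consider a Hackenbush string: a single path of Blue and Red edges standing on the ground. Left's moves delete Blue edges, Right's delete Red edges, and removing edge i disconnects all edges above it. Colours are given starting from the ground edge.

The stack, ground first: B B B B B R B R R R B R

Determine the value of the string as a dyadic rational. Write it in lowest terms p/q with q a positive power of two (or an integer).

581/128

Build val(s[:k]) for k = 1..12, string s = B B B B B R B R R R B R.
B: Left { 0 }, Right { · } = simplest 1
BB: Left { 0; 1 }, Right { · } = simplest 2
BBB: Left { 0; 1; 2 }, Right { · } = simplest 3
BBBB: Left { 0; 1; 2; 3 }, Right { · } = simplest 4
BBBBB: Left { 0; 1; 2; 3; 4 }, Right { · } = simplest 5
BBBBBR: Left { 0; 1; 2; 3; 4 }, Right { 5 } = simplest 9/2
BBBBBRB: Left { 0; 1; 2; 3; 4; 9/2 }, Right { 5 } = simplest 19/4
BBBBBRBR: Left { 0; 1; 2; 3; 4; 9/2 }, Right { 19/4; 5 } = simplest 37/8
BBBBBRBRR: Left { 0; 1; 2; 3; 4; 9/2 }, Right { 37/8; 19/4; 5 } = simplest 73/16
BBBBBRBRRR: Left { 0; 1; 2; 3; 4; 9/2 }, Right { 73/16; 37/8; 19/4; 5 } = simplest 145/32
BBBBBRBRRRB: Left { 0; 1; 2; 3; 4; 9/2; 145/32 }, Right { 73/16; 37/8; 19/4; 5 } = simplest 291/64
BBBBBRBRRRBR: Left { 0; 1; 2; 3; 4; 9/2; 145/32 }, Right { 291/64; 73/16; 37/8; 19/4; 5 } = simplest 581/128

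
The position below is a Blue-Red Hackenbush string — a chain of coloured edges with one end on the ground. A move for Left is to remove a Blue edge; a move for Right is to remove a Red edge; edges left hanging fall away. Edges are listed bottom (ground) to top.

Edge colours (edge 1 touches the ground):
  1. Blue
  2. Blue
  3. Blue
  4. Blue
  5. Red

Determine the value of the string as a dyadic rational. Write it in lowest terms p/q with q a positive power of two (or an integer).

step 1: add Blue to get B; options L={ 0 } R={ ∅ } => 1
step 2: add Blue to get BB; options L={ 0,1 } R={ ∅ } => 2
step 3: add Blue to get BBB; options L={ 0,1,2 } R={ ∅ } => 3
step 4: add Blue to get BBBB; options L={ 0,1,2,3 } R={ ∅ } => 4
step 5: add Red to get BBBBR; options L={ 0,1,2,3 } R={ 4 } => 7/2

7/2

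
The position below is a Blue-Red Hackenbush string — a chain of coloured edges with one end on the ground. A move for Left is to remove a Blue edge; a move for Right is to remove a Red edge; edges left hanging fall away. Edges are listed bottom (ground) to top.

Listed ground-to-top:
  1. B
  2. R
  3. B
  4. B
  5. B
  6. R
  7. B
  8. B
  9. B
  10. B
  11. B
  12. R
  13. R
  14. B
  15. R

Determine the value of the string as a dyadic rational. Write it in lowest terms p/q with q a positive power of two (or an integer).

15333/16384

Recurse on prefixes of the 15-edge string B R B B B R B B B B B R R B R:
val(B) = { 0 | (no moves) } so 1
val(BR) = { 0 | 1 } so 1/2
val(BRB) = { 0, 1/2 | 1 } so 3/4
val(BRBB) = { 0, 1/2, 3/4 | 1 } so 7/8
val(BRBBB) = { 0, 1/2, 3/4, 7/8 | 1 } so 15/16
val(BRBBBR) = { 0, 1/2, 3/4, 7/8 | 15/16, 1 } so 29/32
val(BRBBBRB) = { 0, 1/2, 3/4, 7/8, 29/32 | 15/16, 1 } so 59/64
val(BRBBBRBB) = { 0, 1/2, 3/4, 7/8, 29/32, 59/64 | 15/16, 1 } so 119/128
val(BRBBBRBBB) = { 0, 1/2, 3/4, 7/8, 29/32, 59/64, 119/128 | 15/16, 1 } so 239/256
val(BRBBBRBBBB) = { 0, 1/2, 3/4, 7/8, 29/32, 59/64, 119/128, 239/256 | 15/16, 1 } so 479/512
val(BRBBBRBBBBB) = { 0, 1/2, 3/4, 7/8, 29/32, 59/64, 119/128, 239/256, 479/512 | 15/16, 1 } so 959/1024
val(BRBBBRBBBBBR) = { 0, 1/2, 3/4, 7/8, 29/32, 59/64, 119/128, 239/256, 479/512 | 959/1024, 15/16, 1 } so 1917/2048
val(BRBBBRBBBBBRR) = { 0, 1/2, 3/4, 7/8, 29/32, 59/64, 119/128, 239/256, 479/512 | 1917/2048, 959/1024, 15/16, 1 } so 3833/4096
val(BRBBBRBBBBBRRB) = { 0, 1/2, 3/4, 7/8, 29/32, 59/64, 119/128, 239/256, 479/512, 3833/4096 | 1917/2048, 959/1024, 15/16, 1 } so 7667/8192
val(BRBBBRBBBBBRRBR) = { 0, 1/2, 3/4, 7/8, 29/32, 59/64, 119/128, 239/256, 479/512, 3833/4096 | 7667/8192, 1917/2048, 959/1024, 15/16, 1 } so 15333/16384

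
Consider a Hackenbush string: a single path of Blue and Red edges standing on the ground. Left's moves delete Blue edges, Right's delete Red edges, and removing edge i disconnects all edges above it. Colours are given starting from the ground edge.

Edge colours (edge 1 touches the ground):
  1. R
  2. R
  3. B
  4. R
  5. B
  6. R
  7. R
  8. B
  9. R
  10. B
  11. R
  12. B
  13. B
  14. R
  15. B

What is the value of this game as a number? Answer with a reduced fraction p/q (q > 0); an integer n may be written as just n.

Recurse on prefixes of the 15-edge string R R B R B R R B R B R B B R B:
v_1 [R]  L=[(no moves)]  R=[0]  gives -1
v_2 [RR]  L=[(no moves)]  R=[-1 0]  gives -2
v_3 [RRB]  L=[-2]  R=[-1 0]  gives -3/2
v_4 [RRBR]  L=[-2]  R=[-3/2 -1 0]  gives -7/4
v_5 [RRBRB]  L=[-2 -7/4]  R=[-3/2 -1 0]  gives -13/8
v_6 [RRBRBR]  L=[-2 -7/4]  R=[-13/8 -3/2 -1 0]  gives -27/16
v_7 [RRBRBRR]  L=[-2 -7/4]  R=[-27/16 -13/8 -3/2 -1 0]  gives -55/32
v_8 [RRBRBRRB]  L=[-2 -7/4 -55/32]  R=[-27/16 -13/8 -3/2 -1 0]  gives -109/64
v_9 [RRBRBRRBR]  L=[-2 -7/4 -55/32]  R=[-109/64 -27/16 -13/8 -3/2 -1 0]  gives -219/128
v_10 [RRBRBRRBRB]  L=[-2 -7/4 -55/32 -219/128]  R=[-109/64 -27/16 -13/8 -3/2 -1 0]  gives -437/256
v_11 [RRBRBRRBRBR]  L=[-2 -7/4 -55/32 -219/128]  R=[-437/256 -109/64 -27/16 -13/8 -3/2 -1 0]  gives -875/512
v_12 [RRBRBRRBRBRB]  L=[-2 -7/4 -55/32 -219/128 -875/512]  R=[-437/256 -109/64 -27/16 -13/8 -3/2 -1 0]  gives -1749/1024
v_13 [RRBRBRRBRBRBB]  L=[-2 -7/4 -55/32 -219/128 -875/512 -1749/1024]  R=[-437/256 -109/64 -27/16 -13/8 -3/2 -1 0]  gives -3497/2048
v_14 [RRBRBRRBRBRBBR]  L=[-2 -7/4 -55/32 -219/128 -875/512 -1749/1024]  R=[-3497/2048 -437/256 -109/64 -27/16 -13/8 -3/2 -1 0]  gives -6995/4096
v_15 [RRBRBRRBRBRBBRB]  L=[-2 -7/4 -55/32 -219/128 -875/512 -1749/1024 -6995/4096]  R=[-3497/2048 -437/256 -109/64 -27/16 -13/8 -3/2 -1 0]  gives -13989/8192

-13989/8192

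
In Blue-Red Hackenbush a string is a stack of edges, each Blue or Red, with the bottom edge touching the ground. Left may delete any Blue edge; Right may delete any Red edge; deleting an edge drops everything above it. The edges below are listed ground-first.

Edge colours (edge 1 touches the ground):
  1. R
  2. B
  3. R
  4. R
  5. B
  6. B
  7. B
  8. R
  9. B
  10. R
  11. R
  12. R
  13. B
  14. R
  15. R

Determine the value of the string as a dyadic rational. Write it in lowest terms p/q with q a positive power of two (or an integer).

R: Left { · }, Right { 0 } => simplest -1
RB: Left { -1 }, Right { 0 } => simplest -1/2
RBR: Left { -1 }, Right { -1/2, 0 } => simplest -3/4
RBRR: Left { -1 }, Right { -3/4, -1/2, 0 } => simplest -7/8
RBRRB: Left { -1, -7/8 }, Right { -3/4, -1/2, 0 } => simplest -13/16
RBRRBB: Left { -1, -7/8, -13/16 }, Right { -3/4, -1/2, 0 } => simplest -25/32
RBRRBBB: Left { -1, -7/8, -13/16, -25/32 }, Right { -3/4, -1/2, 0 } => simplest -49/64
RBRRBBBR: Left { -1, -7/8, -13/16, -25/32 }, Right { -49/64, -3/4, -1/2, 0 } => simplest -99/128
RBRRBBBRB: Left { -1, -7/8, -13/16, -25/32, -99/128 }, Right { -49/64, -3/4, -1/2, 0 } => simplest -197/256
RBRRBBBRBR: Left { -1, -7/8, -13/16, -25/32, -99/128 }, Right { -197/256, -49/64, -3/4, -1/2, 0 } => simplest -395/512
RBRRBBBRBRR: Left { -1, -7/8, -13/16, -25/32, -99/128 }, Right { -395/512, -197/256, -49/64, -3/4, -1/2, 0 } => simplest -791/1024
RBRRBBBRBRRR: Left { -1, -7/8, -13/16, -25/32, -99/128 }, Right { -791/1024, -395/512, -197/256, -49/64, -3/4, -1/2, 0 } => simplest -1583/2048
RBRRBBBRBRRRB: Left { -1, -7/8, -13/16, -25/32, -99/128, -1583/2048 }, Right { -791/1024, -395/512, -197/256, -49/64, -3/4, -1/2, 0 } => simplest -3165/4096
RBRRBBBRBRRRBR: Left { -1, -7/8, -13/16, -25/32, -99/128, -1583/2048 }, Right { -3165/4096, -791/1024, -395/512, -197/256, -49/64, -3/4, -1/2, 0 } => simplest -6331/8192
RBRRBBBRBRRRBRR: Left { -1, -7/8, -13/16, -25/32, -99/128, -1583/2048 }, Right { -6331/8192, -3165/4096, -791/1024, -395/512, -197/256, -49/64, -3/4, -1/2, 0 } => simplest -12663/16384

-12663/16384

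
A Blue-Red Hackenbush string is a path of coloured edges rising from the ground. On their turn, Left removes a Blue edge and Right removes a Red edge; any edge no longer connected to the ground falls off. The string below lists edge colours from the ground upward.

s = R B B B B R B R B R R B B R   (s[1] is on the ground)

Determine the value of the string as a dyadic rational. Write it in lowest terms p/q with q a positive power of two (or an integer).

step 1: add R to get R; options L={ ∅ } R={ 0 } => -1
step 2: add B to get RB; options L={ -1 } R={ 0 } => -1/2
step 3: add B to get RBB; options L={ -1 -1/2 } R={ 0 } => -1/4
step 4: add B to get RBBB; options L={ -1 -1/2 -1/4 } R={ 0 } => -1/8
step 5: add B to get RBBBB; options L={ -1 -1/2 -1/4 -1/8 } R={ 0 } => -1/16
step 6: add R to get RBBBBR; options L={ -1 -1/2 -1/4 -1/8 } R={ -1/16 0 } => -3/32
step 7: add B to get RBBBBRB; options L={ -1 -1/2 -1/4 -1/8 -3/32 } R={ -1/16 0 } => -5/64
step 8: add R to get RBBBBRBR; options L={ -1 -1/2 -1/4 -1/8 -3/32 } R={ -5/64 -1/16 0 } => -11/128
step 9: add B to get RBBBBRBRB; options L={ -1 -1/2 -1/4 -1/8 -3/32 -11/128 } R={ -5/64 -1/16 0 } => -21/256
step 10: add R to get RBBBBRBRBR; options L={ -1 -1/2 -1/4 -1/8 -3/32 -11/128 } R={ -21/256 -5/64 -1/16 0 } => -43/512
step 11: add R to get RBBBBRBRBRR; options L={ -1 -1/2 -1/4 -1/8 -3/32 -11/128 } R={ -43/512 -21/256 -5/64 -1/16 0 } => -87/1024
step 12: add B to get RBBBBRBRBRRB; options L={ -1 -1/2 -1/4 -1/8 -3/32 -11/128 -87/1024 } R={ -43/512 -21/256 -5/64 -1/16 0 } => -173/2048
step 13: add B to get RBBBBRBRBRRBB; options L={ -1 -1/2 -1/4 -1/8 -3/32 -11/128 -87/1024 -173/2048 } R={ -43/512 -21/256 -5/64 -1/16 0 } => -345/4096
step 14: add R to get RBBBBRBRBRRBBR; options L={ -1 -1/2 -1/4 -1/8 -3/32 -11/128 -87/1024 -173/2048 } R={ -345/4096 -43/512 -21/256 -5/64 -1/16 0 } => -691/8192

-691/8192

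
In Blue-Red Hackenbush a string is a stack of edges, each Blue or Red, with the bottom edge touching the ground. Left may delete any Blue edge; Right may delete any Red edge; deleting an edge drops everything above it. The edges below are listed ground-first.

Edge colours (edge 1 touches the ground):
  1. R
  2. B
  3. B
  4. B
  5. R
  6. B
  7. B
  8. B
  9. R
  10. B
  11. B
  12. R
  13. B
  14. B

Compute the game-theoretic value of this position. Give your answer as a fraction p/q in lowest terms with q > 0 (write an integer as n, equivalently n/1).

-1097/8192

Build val(s[:k]) for k = 1..14, string s = R B B B R B B B R B B R B B.
1 of 14 · R · max L −∞ · min R 0 -> -1
2 of 14 · RB · max L -1 · min R 0 -> -1/2
3 of 14 · RBB · max L -1/2 · min R 0 -> -1/4
4 of 14 · RBBB · max L -1/4 · min R 0 -> -1/8
5 of 14 · RBBBR · max L -1/4 · min R -1/8 -> -3/16
6 of 14 · RBBBRB · max L -3/16 · min R -1/8 -> -5/32
7 of 14 · RBBBRBB · max L -5/32 · min R -1/8 -> -9/64
8 of 14 · RBBBRBBB · max L -9/64 · min R -1/8 -> -17/128
9 of 14 · RBBBRBBBR · max L -9/64 · min R -17/128 -> -35/256
10 of 14 · RBBBRBBBRB · max L -35/256 · min R -17/128 -> -69/512
11 of 14 · RBBBRBBBRBB · max L -69/512 · min R -17/128 -> -137/1024
12 of 14 · RBBBRBBBRBBR · max L -69/512 · min R -137/1024 -> -275/2048
13 of 14 · RBBBRBBBRBBRB · max L -275/2048 · min R -137/1024 -> -549/4096
14 of 14 · RBBBRBBBRBBRBB · max L -549/4096 · min R -137/1024 -> -1097/8192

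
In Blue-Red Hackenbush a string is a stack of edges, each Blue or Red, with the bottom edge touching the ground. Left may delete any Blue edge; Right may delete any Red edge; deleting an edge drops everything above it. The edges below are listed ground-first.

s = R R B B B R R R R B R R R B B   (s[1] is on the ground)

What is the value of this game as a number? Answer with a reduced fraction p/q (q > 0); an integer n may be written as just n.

-10169/8192

R: Left { · }, Right { 0 } = simplest -1
RR: Left { · }, Right { -1,0 } = simplest -2
RRB: Left { -2 }, Right { -1,0 } = simplest -3/2
RRBB: Left { -2,-3/2 }, Right { -1,0 } = simplest -5/4
RRBBB: Left { -2,-3/2,-5/4 }, Right { -1,0 } = simplest -9/8
RRBBBR: Left { -2,-3/2,-5/4 }, Right { -9/8,-1,0 } = simplest -19/16
RRBBBRR: Left { -2,-3/2,-5/4 }, Right { -19/16,-9/8,-1,0 } = simplest -39/32
RRBBBRRR: Left { -2,-3/2,-5/4 }, Right { -39/32,-19/16,-9/8,-1,0 } = simplest -79/64
RRBBBRRRR: Left { -2,-3/2,-5/4 }, Right { -79/64,-39/32,-19/16,-9/8,-1,0 } = simplest -159/128
RRBBBRRRRB: Left { -2,-3/2,-5/4,-159/128 }, Right { -79/64,-39/32,-19/16,-9/8,-1,0 } = simplest -317/256
RRBBBRRRRBR: Left { -2,-3/2,-5/4,-159/128 }, Right { -317/256,-79/64,-39/32,-19/16,-9/8,-1,0 } = simplest -635/512
RRBBBRRRRBRR: Left { -2,-3/2,-5/4,-159/128 }, Right { -635/512,-317/256,-79/64,-39/32,-19/16,-9/8,-1,0 } = simplest -1271/1024
RRBBBRRRRBRRR: Left { -2,-3/2,-5/4,-159/128 }, Right { -1271/1024,-635/512,-317/256,-79/64,-39/32,-19/16,-9/8,-1,0 } = simplest -2543/2048
RRBBBRRRRBRRRB: Left { -2,-3/2,-5/4,-159/128,-2543/2048 }, Right { -1271/1024,-635/512,-317/256,-79/64,-39/32,-19/16,-9/8,-1,0 } = simplest -5085/4096
RRBBBRRRRBRRRBB: Left { -2,-3/2,-5/4,-159/128,-2543/2048,-5085/4096 }, Right { -1271/1024,-635/512,-317/256,-79/64,-39/32,-19/16,-9/8,-1,0 } = simplest -10169/8192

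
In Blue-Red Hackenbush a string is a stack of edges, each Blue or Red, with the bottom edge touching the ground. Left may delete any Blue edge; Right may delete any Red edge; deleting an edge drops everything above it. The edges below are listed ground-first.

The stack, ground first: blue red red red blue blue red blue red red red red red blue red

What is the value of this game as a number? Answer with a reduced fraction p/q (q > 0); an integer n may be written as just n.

Recurse on prefixes of the 15-edge string blue red red red blue blue red blue red red red red red blue red:
value_1 [b]  L=[0]  R=[∅]  → 1
value_2 [br]  L=[0]  R=[1]  → 1/2
value_3 [brr]  L=[0]  R=[1/2,1]  → 1/4
value_4 [brrr]  L=[0]  R=[1/4,1/2,1]  → 1/8
value_5 [brrrb]  L=[0,1/8]  R=[1/4,1/2,1]  → 3/16
value_6 [brrrbb]  L=[0,1/8,3/16]  R=[1/4,1/2,1]  → 7/32
value_7 [brrrbbr]  L=[0,1/8,3/16]  R=[7/32,1/4,1/2,1]  → 13/64
value_8 [brrrbbrb]  L=[0,1/8,3/16,13/64]  R=[7/32,1/4,1/2,1]  → 27/128
value_9 [brrrbbrbr]  L=[0,1/8,3/16,13/64]  R=[27/128,7/32,1/4,1/2,1]  → 53/256
value_10 [brrrbbrbrr]  L=[0,1/8,3/16,13/64]  R=[53/256,27/128,7/32,1/4,1/2,1]  → 105/512
value_11 [brrrbbrbrrr]  L=[0,1/8,3/16,13/64]  R=[105/512,53/256,27/128,7/32,1/4,1/2,1]  → 209/1024
value_12 [brrrbbrbrrrr]  L=[0,1/8,3/16,13/64]  R=[209/1024,105/512,53/256,27/128,7/32,1/4,1/2,1]  → 417/2048
value_13 [brrrbbrbrrrrr]  L=[0,1/8,3/16,13/64]  R=[417/2048,209/1024,105/512,53/256,27/128,7/32,1/4,1/2,1]  → 833/4096
value_14 [brrrbbrbrrrrrb]  L=[0,1/8,3/16,13/64,833/4096]  R=[417/2048,209/1024,105/512,53/256,27/128,7/32,1/4,1/2,1]  → 1667/8192
value_15 [brrrbbrbrrrrrbr]  L=[0,1/8,3/16,13/64,833/4096]  R=[1667/8192,417/2048,209/1024,105/512,53/256,27/128,7/32,1/4,1/2,1]  → 3333/16384

3333/16384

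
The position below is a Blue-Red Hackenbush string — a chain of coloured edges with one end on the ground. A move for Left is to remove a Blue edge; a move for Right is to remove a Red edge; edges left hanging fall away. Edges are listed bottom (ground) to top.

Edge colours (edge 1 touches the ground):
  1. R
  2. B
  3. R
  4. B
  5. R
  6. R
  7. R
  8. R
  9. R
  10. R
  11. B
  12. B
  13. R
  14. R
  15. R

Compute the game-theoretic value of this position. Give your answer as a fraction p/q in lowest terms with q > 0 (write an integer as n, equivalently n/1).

-12239/16384

v_1 [R]  L=[(no moves)]  R=[0]  → -1
v_2 [RB]  L=[-1]  R=[0]  → -1/2
v_3 [RBR]  L=[-1]  R=[-1/2, 0]  → -3/4
v_4 [RBRB]  L=[-1, -3/4]  R=[-1/2, 0]  → -5/8
v_5 [RBRBR]  L=[-1, -3/4]  R=[-5/8, -1/2, 0]  → -11/16
v_6 [RBRBRR]  L=[-1, -3/4]  R=[-11/16, -5/8, -1/2, 0]  → -23/32
v_7 [RBRBRRR]  L=[-1, -3/4]  R=[-23/32, -11/16, -5/8, -1/2, 0]  → -47/64
v_8 [RBRBRRRR]  L=[-1, -3/4]  R=[-47/64, -23/32, -11/16, -5/8, -1/2, 0]  → -95/128
v_9 [RBRBRRRRR]  L=[-1, -3/4]  R=[-95/128, -47/64, -23/32, -11/16, -5/8, -1/2, 0]  → -191/256
v_10 [RBRBRRRRRR]  L=[-1, -3/4]  R=[-191/256, -95/128, -47/64, -23/32, -11/16, -5/8, -1/2, 0]  → -383/512
v_11 [RBRBRRRRRRB]  L=[-1, -3/4, -383/512]  R=[-191/256, -95/128, -47/64, -23/32, -11/16, -5/8, -1/2, 0]  → -765/1024
v_12 [RBRBRRRRRRBB]  L=[-1, -3/4, -383/512, -765/1024]  R=[-191/256, -95/128, -47/64, -23/32, -11/16, -5/8, -1/2, 0]  → -1529/2048
v_13 [RBRBRRRRRRBBR]  L=[-1, -3/4, -383/512, -765/1024]  R=[-1529/2048, -191/256, -95/128, -47/64, -23/32, -11/16, -5/8, -1/2, 0]  → -3059/4096
v_14 [RBRBRRRRRRBBRR]  L=[-1, -3/4, -383/512, -765/1024]  R=[-3059/4096, -1529/2048, -191/256, -95/128, -47/64, -23/32, -11/16, -5/8, -1/2, 0]  → -6119/8192
v_15 [RBRBRRRRRRBBRRR]  L=[-1, -3/4, -383/512, -765/1024]  R=[-6119/8192, -3059/4096, -1529/2048, -191/256, -95/128, -47/64, -23/32, -11/16, -5/8, -1/2, 0]  → -12239/16384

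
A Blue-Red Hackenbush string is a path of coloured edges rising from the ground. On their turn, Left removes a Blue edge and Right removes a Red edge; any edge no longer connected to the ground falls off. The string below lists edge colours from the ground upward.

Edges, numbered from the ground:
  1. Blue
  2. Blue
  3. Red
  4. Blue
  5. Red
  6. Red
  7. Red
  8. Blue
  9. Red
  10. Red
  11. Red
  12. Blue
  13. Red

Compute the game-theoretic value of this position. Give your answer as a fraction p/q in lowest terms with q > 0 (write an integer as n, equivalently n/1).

Build G(s[:k]) for k = 1..13, string s = Blue Blue Red Blue Red Red Red Blue Red Red Red Blue Red.
G_1 [B]  L=[0]  R=[none]  so 1
G_2 [BB]  L=[0 1]  R=[none]  so 2
G_3 [BBR]  L=[0 1]  R=[2]  so 3/2
G_4 [BBRB]  L=[0 1 3/2]  R=[2]  so 7/4
G_5 [BBRBR]  L=[0 1 3/2]  R=[7/4 2]  so 13/8
G_6 [BBRBRR]  L=[0 1 3/2]  R=[13/8 7/4 2]  so 25/16
G_7 [BBRBRRR]  L=[0 1 3/2]  R=[25/16 13/8 7/4 2]  so 49/32
G_8 [BBRBRRRB]  L=[0 1 3/2 49/32]  R=[25/16 13/8 7/4 2]  so 99/64
G_9 [BBRBRRRBR]  L=[0 1 3/2 49/32]  R=[99/64 25/16 13/8 7/4 2]  so 197/128
G_10 [BBRBRRRBRR]  L=[0 1 3/2 49/32]  R=[197/128 99/64 25/16 13/8 7/4 2]  so 393/256
G_11 [BBRBRRRBRRR]  L=[0 1 3/2 49/32]  R=[393/256 197/128 99/64 25/16 13/8 7/4 2]  so 785/512
G_12 [BBRBRRRBRRRB]  L=[0 1 3/2 49/32 785/512]  R=[393/256 197/128 99/64 25/16 13/8 7/4 2]  so 1571/1024
G_13 [BBRBRRRBRRRBR]  L=[0 1 3/2 49/32 785/512]  R=[1571/1024 393/256 197/128 99/64 25/16 13/8 7/4 2]  so 3141/2048

3141/2048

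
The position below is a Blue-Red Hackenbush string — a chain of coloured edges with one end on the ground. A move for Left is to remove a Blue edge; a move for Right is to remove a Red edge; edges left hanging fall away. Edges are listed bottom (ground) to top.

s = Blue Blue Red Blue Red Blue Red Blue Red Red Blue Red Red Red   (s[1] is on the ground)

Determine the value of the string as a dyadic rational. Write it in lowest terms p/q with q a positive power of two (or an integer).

6801/4096

Recurse on prefixes of the 14-edge string Blue Blue Red Blue Red Blue Red Blue Red Red Blue Red Red Red:
1 of 14 · B · max L 0 · min R +∞ => 1
2 of 14 · BB · max L 1 · min R +∞ => 2
3 of 14 · BBR · max L 1 · min R 2 => 3/2
4 of 14 · BBRB · max L 3/2 · min R 2 => 7/4
5 of 14 · BBRBR · max L 3/2 · min R 7/4 => 13/8
6 of 14 · BBRBRB · max L 13/8 · min R 7/4 => 27/16
7 of 14 · BBRBRBR · max L 13/8 · min R 27/16 => 53/32
8 of 14 · BBRBRBRB · max L 53/32 · min R 27/16 => 107/64
9 of 14 · BBRBRBRBR · max L 53/32 · min R 107/64 => 213/128
10 of 14 · BBRBRBRBRR · max L 53/32 · min R 213/128 => 425/256
11 of 14 · BBRBRBRBRRB · max L 425/256 · min R 213/128 => 851/512
12 of 14 · BBRBRBRBRRBR · max L 425/256 · min R 851/512 => 1701/1024
13 of 14 · BBRBRBRBRRBRR · max L 425/256 · min R 1701/1024 => 3401/2048
14 of 14 · BBRBRBRBRRBRRR · max L 425/256 · min R 3401/2048 => 6801/4096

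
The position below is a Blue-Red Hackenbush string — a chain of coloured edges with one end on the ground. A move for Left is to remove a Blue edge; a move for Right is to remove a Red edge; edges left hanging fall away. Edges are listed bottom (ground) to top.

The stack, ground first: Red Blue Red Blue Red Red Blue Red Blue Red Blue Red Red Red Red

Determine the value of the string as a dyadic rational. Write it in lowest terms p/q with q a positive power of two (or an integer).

-11615/16384

Prefix values for Red Blue Red Blue Red Red Blue Red Blue Red Blue Red Red Red Red via {L|R} + simplicity:
1 of 15 · R · max L −∞ · min R 0 gives -1
2 of 15 · RB · max L -1 · min R 0 gives -1/2
3 of 15 · RBR · max L -1 · min R -1/2 gives -3/4
4 of 15 · RBRB · max L -3/4 · min R -1/2 gives -5/8
5 of 15 · RBRBR · max L -3/4 · min R -5/8 gives -11/16
6 of 15 · RBRBRR · max L -3/4 · min R -11/16 gives -23/32
7 of 15 · RBRBRRB · max L -23/32 · min R -11/16 gives -45/64
8 of 15 · RBRBRRBR · max L -23/32 · min R -45/64 gives -91/128
9 of 15 · RBRBRRBRB · max L -91/128 · min R -45/64 gives -181/256
10 of 15 · RBRBRRBRBR · max L -91/128 · min R -181/256 gives -363/512
11 of 15 · RBRBRRBRBRB · max L -363/512 · min R -181/256 gives -725/1024
12 of 15 · RBRBRRBRBRBR · max L -363/512 · min R -725/1024 gives -1451/2048
13 of 15 · RBRBRRBRBRBRR · max L -363/512 · min R -1451/2048 gives -2903/4096
14 of 15 · RBRBRRBRBRBRRR · max L -363/512 · min R -2903/4096 gives -5807/8192
15 of 15 · RBRBRRBRBRBRRRR · max L -363/512 · min R -5807/8192 gives -11615/16384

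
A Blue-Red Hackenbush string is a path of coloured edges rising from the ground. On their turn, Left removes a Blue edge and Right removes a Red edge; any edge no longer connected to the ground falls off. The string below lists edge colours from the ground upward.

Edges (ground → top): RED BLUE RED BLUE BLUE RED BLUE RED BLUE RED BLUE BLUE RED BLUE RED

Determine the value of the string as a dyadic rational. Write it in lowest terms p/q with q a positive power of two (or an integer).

-9547/16384

Build value(s[:k]) for k = 1..15, string s = RED BLUE RED BLUE BLUE RED BLUE RED BLUE RED BLUE BLUE RED BLUE RED.
1 of 15 · R · max L −∞ · min R 0 gives -1
2 of 15 · RB · max L -1 · min R 0 gives -1/2
3 of 15 · RBR · max L -1 · min R -1/2 gives -3/4
4 of 15 · RBRB · max L -3/4 · min R -1/2 gives -5/8
5 of 15 · RBRBB · max L -5/8 · min R -1/2 gives -9/16
6 of 15 · RBRBBR · max L -5/8 · min R -9/16 gives -19/32
7 of 15 · RBRBBRB · max L -19/32 · min R -9/16 gives -37/64
8 of 15 · RBRBBRBR · max L -19/32 · min R -37/64 gives -75/128
9 of 15 · RBRBBRBRB · max L -75/128 · min R -37/64 gives -149/256
10 of 15 · RBRBBRBRBR · max L -75/128 · min R -149/256 gives -299/512
11 of 15 · RBRBBRBRBRB · max L -299/512 · min R -149/256 gives -597/1024
12 of 15 · RBRBBRBRBRBB · max L -597/1024 · min R -149/256 gives -1193/2048
13 of 15 · RBRBBRBRBRBBR · max L -597/1024 · min R -1193/2048 gives -2387/4096
14 of 15 · RBRBBRBRBRBBRB · max L -2387/4096 · min R -1193/2048 gives -4773/8192
15 of 15 · RBRBBRBRBRBBRBR · max L -2387/4096 · min R -4773/8192 gives -9547/16384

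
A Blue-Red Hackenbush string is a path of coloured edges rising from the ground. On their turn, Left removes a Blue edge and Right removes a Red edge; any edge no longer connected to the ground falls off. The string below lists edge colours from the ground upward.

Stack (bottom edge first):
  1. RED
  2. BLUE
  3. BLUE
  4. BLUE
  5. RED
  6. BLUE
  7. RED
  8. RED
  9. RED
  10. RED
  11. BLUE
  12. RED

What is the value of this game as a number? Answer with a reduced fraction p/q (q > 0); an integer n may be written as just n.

-379/2048

1 of 12 · R · max L −∞ · min R 0 so -1
2 of 12 · RB · max L -1 · min R 0 so -1/2
3 of 12 · RBB · max L -1/2 · min R 0 so -1/4
4 of 12 · RBBB · max L -1/4 · min R 0 so -1/8
5 of 12 · RBBBR · max L -1/4 · min R -1/8 so -3/16
6 of 12 · RBBBRB · max L -3/16 · min R -1/8 so -5/32
7 of 12 · RBBBRBR · max L -3/16 · min R -5/32 so -11/64
8 of 12 · RBBBRBRR · max L -3/16 · min R -11/64 so -23/128
9 of 12 · RBBBRBRRR · max L -3/16 · min R -23/128 so -47/256
10 of 12 · RBBBRBRRRR · max L -3/16 · min R -47/256 so -95/512
11 of 12 · RBBBRBRRRRB · max L -95/512 · min R -47/256 so -189/1024
12 of 12 · RBBBRBRRRRBR · max L -95/512 · min R -189/1024 so -379/2048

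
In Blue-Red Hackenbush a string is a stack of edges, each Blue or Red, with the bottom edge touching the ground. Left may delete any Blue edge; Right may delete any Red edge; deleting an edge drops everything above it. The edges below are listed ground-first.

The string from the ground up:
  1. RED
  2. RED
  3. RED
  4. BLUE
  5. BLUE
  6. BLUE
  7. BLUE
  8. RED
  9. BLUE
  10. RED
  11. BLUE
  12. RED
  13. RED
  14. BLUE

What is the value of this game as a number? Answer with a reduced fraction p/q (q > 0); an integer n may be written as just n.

-4269/2048

Prefix values for RED RED RED BLUE BLUE BLUE BLUE RED BLUE RED BLUE RED RED BLUE via {L|R} + simplicity:
1 of 14 · R · max L −∞ · min R 0 — -1
2 of 14 · RR · max L −∞ · min R -1 — -2
3 of 14 · RRR · max L −∞ · min R -2 — -3
4 of 14 · RRRB · max L -3 · min R -2 — -5/2
5 of 14 · RRRBB · max L -5/2 · min R -2 — -9/4
6 of 14 · RRRBBB · max L -9/4 · min R -2 — -17/8
7 of 14 · RRRBBBB · max L -17/8 · min R -2 — -33/16
8 of 14 · RRRBBBBR · max L -17/8 · min R -33/16 — -67/32
9 of 14 · RRRBBBBRB · max L -67/32 · min R -33/16 — -133/64
10 of 14 · RRRBBBBRBR · max L -67/32 · min R -133/64 — -267/128
11 of 14 · RRRBBBBRBRB · max L -267/128 · min R -133/64 — -533/256
12 of 14 · RRRBBBBRBRBR · max L -267/128 · min R -533/256 — -1067/512
13 of 14 · RRRBBBBRBRBRR · max L -267/128 · min R -1067/512 — -2135/1024
14 of 14 · RRRBBBBRBRBRRB · max L -2135/1024 · min R -1067/512 — -4269/2048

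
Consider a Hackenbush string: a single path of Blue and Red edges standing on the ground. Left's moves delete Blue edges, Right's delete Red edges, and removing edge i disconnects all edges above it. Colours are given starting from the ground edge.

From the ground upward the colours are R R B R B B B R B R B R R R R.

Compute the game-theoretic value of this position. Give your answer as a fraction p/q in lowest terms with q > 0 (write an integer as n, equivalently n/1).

-12639/8192

Recurse on prefixes of the 15-edge string R R B R B B B R B R B R R R R:
edge 1 of 15 (R): {  | 0 } => -1
edge 2 of 15 (R): {  | -1; 0 } => -2
edge 3 of 15 (B): { -2 | -1; 0 } => -3/2
edge 4 of 15 (R): { -2 | -3/2; -1; 0 } => -7/4
edge 5 of 15 (B): { -2; -7/4 | -3/2; -1; 0 } => -13/8
edge 6 of 15 (B): { -2; -7/4; -13/8 | -3/2; -1; 0 } => -25/16
edge 7 of 15 (B): { -2; -7/4; -13/8; -25/16 | -3/2; -1; 0 } => -49/32
edge 8 of 15 (R): { -2; -7/4; -13/8; -25/16 | -49/32; -3/2; -1; 0 } => -99/64
edge 9 of 15 (B): { -2; -7/4; -13/8; -25/16; -99/64 | -49/32; -3/2; -1; 0 } => -197/128
edge 10 of 15 (R): { -2; -7/4; -13/8; -25/16; -99/64 | -197/128; -49/32; -3/2; -1; 0 } => -395/256
edge 11 of 15 (B): { -2; -7/4; -13/8; -25/16; -99/64; -395/256 | -197/128; -49/32; -3/2; -1; 0 } => -789/512
edge 12 of 15 (R): { -2; -7/4; -13/8; -25/16; -99/64; -395/256 | -789/512; -197/128; -49/32; -3/2; -1; 0 } => -1579/1024
edge 13 of 15 (R): { -2; -7/4; -13/8; -25/16; -99/64; -395/256 | -1579/1024; -789/512; -197/128; -49/32; -3/2; -1; 0 } => -3159/2048
edge 14 of 15 (R): { -2; -7/4; -13/8; -25/16; -99/64; -395/256 | -3159/2048; -1579/1024; -789/512; -197/128; -49/32; -3/2; -1; 0 } => -6319/4096
edge 15 of 15 (R): { -2; -7/4; -13/8; -25/16; -99/64; -395/256 | -6319/4096; -3159/2048; -1579/1024; -789/512; -197/128; -49/32; -3/2; -1; 0 } => -12639/8192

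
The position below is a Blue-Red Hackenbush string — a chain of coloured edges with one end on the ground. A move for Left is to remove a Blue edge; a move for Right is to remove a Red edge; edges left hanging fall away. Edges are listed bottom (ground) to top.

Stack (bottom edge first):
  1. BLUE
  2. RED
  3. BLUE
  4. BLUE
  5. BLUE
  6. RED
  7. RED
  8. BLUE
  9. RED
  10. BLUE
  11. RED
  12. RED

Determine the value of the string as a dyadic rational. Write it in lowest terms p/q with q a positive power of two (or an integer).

1833/2048

g(B) = { 0 | none } => 1
g(BR) = { 0 | 1 } => 1/2
g(BRB) = { 0 1/2 | 1 } => 3/4
g(BRBB) = { 0 1/2 3/4 | 1 } => 7/8
g(BRBBB) = { 0 1/2 3/4 7/8 | 1 } => 15/16
g(BRBBBR) = { 0 1/2 3/4 7/8 | 15/16 1 } => 29/32
g(BRBBBRR) = { 0 1/2 3/4 7/8 | 29/32 15/16 1 } => 57/64
g(BRBBBRRB) = { 0 1/2 3/4 7/8 57/64 | 29/32 15/16 1 } => 115/128
g(BRBBBRRBR) = { 0 1/2 3/4 7/8 57/64 | 115/128 29/32 15/16 1 } => 229/256
g(BRBBBRRBRB) = { 0 1/2 3/4 7/8 57/64 229/256 | 115/128 29/32 15/16 1 } => 459/512
g(BRBBBRRBRBR) = { 0 1/2 3/4 7/8 57/64 229/256 | 459/512 115/128 29/32 15/16 1 } => 917/1024
g(BRBBBRRBRBRR) = { 0 1/2 3/4 7/8 57/64 229/256 | 917/1024 459/512 115/128 29/32 15/16 1 } => 1833/2048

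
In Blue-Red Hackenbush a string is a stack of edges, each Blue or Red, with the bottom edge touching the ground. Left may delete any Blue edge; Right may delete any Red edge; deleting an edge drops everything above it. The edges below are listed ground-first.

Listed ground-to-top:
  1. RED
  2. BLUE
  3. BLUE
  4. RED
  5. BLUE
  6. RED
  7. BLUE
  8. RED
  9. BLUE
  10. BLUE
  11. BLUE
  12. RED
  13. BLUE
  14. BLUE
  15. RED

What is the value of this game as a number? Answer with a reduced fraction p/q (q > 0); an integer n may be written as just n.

edge 1 of 15 (RED): {  | 0 } -> -1
edge 2 of 15 (BLUE): { -1 | 0 } -> -1/2
edge 3 of 15 (BLUE): { -1, -1/2 | 0 } -> -1/4
edge 4 of 15 (RED): { -1, -1/2 | -1/4, 0 } -> -3/8
edge 5 of 15 (BLUE): { -1, -1/2, -3/8 | -1/4, 0 } -> -5/16
edge 6 of 15 (RED): { -1, -1/2, -3/8 | -5/16, -1/4, 0 } -> -11/32
edge 7 of 15 (BLUE): { -1, -1/2, -3/8, -11/32 | -5/16, -1/4, 0 } -> -21/64
edge 8 of 15 (RED): { -1, -1/2, -3/8, -11/32 | -21/64, -5/16, -1/4, 0 } -> -43/128
edge 9 of 15 (BLUE): { -1, -1/2, -3/8, -11/32, -43/128 | -21/64, -5/16, -1/4, 0 } -> -85/256
edge 10 of 15 (BLUE): { -1, -1/2, -3/8, -11/32, -43/128, -85/256 | -21/64, -5/16, -1/4, 0 } -> -169/512
edge 11 of 15 (BLUE): { -1, -1/2, -3/8, -11/32, -43/128, -85/256, -169/512 | -21/64, -5/16, -1/4, 0 } -> -337/1024
edge 12 of 15 (RED): { -1, -1/2, -3/8, -11/32, -43/128, -85/256, -169/512 | -337/1024, -21/64, -5/16, -1/4, 0 } -> -675/2048
edge 13 of 15 (BLUE): { -1, -1/2, -3/8, -11/32, -43/128, -85/256, -169/512, -675/2048 | -337/1024, -21/64, -5/16, -1/4, 0 } -> -1349/4096
edge 14 of 15 (BLUE): { -1, -1/2, -3/8, -11/32, -43/128, -85/256, -169/512, -675/2048, -1349/4096 | -337/1024, -21/64, -5/16, -1/4, 0 } -> -2697/8192
edge 15 of 15 (RED): { -1, -1/2, -3/8, -11/32, -43/128, -85/256, -169/512, -675/2048, -1349/4096 | -2697/8192, -337/1024, -21/64, -5/16, -1/4, 0 } -> -5395/16384

-5395/16384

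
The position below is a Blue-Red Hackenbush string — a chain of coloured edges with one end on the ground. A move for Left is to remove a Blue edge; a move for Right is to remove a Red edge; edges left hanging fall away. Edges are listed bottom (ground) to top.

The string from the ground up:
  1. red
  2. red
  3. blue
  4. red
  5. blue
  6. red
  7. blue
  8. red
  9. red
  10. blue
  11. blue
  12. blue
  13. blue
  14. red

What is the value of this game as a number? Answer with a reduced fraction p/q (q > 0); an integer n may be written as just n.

val(r) = { ∅ | 0 } gives -1
val(rr) = { ∅ | -1 0 } gives -2
val(rrb) = { -2 | -1 0 } gives -3/2
val(rrbr) = { -2 | -3/2 -1 0 } gives -7/4
val(rrbrb) = { -2 -7/4 | -3/2 -1 0 } gives -13/8
val(rrbrbr) = { -2 -7/4 | -13/8 -3/2 -1 0 } gives -27/16
val(rrbrbrb) = { -2 -7/4 -27/16 | -13/8 -3/2 -1 0 } gives -53/32
val(rrbrbrbr) = { -2 -7/4 -27/16 | -53/32 -13/8 -3/2 -1 0 } gives -107/64
val(rrbrbrbrr) = { -2 -7/4 -27/16 | -107/64 -53/32 -13/8 -3/2 -1 0 } gives -215/128
val(rrbrbrbrrb) = { -2 -7/4 -27/16 -215/128 | -107/64 -53/32 -13/8 -3/2 -1 0 } gives -429/256
val(rrbrbrbrrbb) = { -2 -7/4 -27/16 -215/128 -429/256 | -107/64 -53/32 -13/8 -3/2 -1 0 } gives -857/512
val(rrbrbrbrrbbb) = { -2 -7/4 -27/16 -215/128 -429/256 -857/512 | -107/64 -53/32 -13/8 -3/2 -1 0 } gives -1713/1024
val(rrbrbrbrrbbbb) = { -2 -7/4 -27/16 -215/128 -429/256 -857/512 -1713/1024 | -107/64 -53/32 -13/8 -3/2 -1 0 } gives -3425/2048
val(rrbrbrbrrbbbbr) = { -2 -7/4 -27/16 -215/128 -429/256 -857/512 -1713/1024 | -3425/2048 -107/64 -53/32 -13/8 -3/2 -1 0 } gives -6851/4096

-6851/4096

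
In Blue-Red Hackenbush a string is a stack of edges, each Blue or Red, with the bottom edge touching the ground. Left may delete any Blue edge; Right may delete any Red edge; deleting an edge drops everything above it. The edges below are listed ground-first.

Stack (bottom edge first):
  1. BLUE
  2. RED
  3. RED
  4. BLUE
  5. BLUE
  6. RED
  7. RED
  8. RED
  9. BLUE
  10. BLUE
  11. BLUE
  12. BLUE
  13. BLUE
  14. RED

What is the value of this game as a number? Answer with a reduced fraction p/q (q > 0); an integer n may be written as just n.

3197/8192

Prefix values for BLUE RED RED BLUE BLUE RED RED RED BLUE BLUE BLUE BLUE BLUE RED via {L|R} + simplicity:
G_1 [B]  L=[0]  R=[]  — 1
G_2 [BR]  L=[0]  R=[1]  — 1/2
G_3 [BRR]  L=[0]  R=[1/2; 1]  — 1/4
G_4 [BRRB]  L=[0; 1/4]  R=[1/2; 1]  — 3/8
G_5 [BRRBB]  L=[0; 1/4; 3/8]  R=[1/2; 1]  — 7/16
G_6 [BRRBBR]  L=[0; 1/4; 3/8]  R=[7/16; 1/2; 1]  — 13/32
G_7 [BRRBBRR]  L=[0; 1/4; 3/8]  R=[13/32; 7/16; 1/2; 1]  — 25/64
G_8 [BRRBBRRR]  L=[0; 1/4; 3/8]  R=[25/64; 13/32; 7/16; 1/2; 1]  — 49/128
G_9 [BRRBBRRRB]  L=[0; 1/4; 3/8; 49/128]  R=[25/64; 13/32; 7/16; 1/2; 1]  — 99/256
G_10 [BRRBBRRRBB]  L=[0; 1/4; 3/8; 49/128; 99/256]  R=[25/64; 13/32; 7/16; 1/2; 1]  — 199/512
G_11 [BRRBBRRRBBB]  L=[0; 1/4; 3/8; 49/128; 99/256; 199/512]  R=[25/64; 13/32; 7/16; 1/2; 1]  — 399/1024
G_12 [BRRBBRRRBBBB]  L=[0; 1/4; 3/8; 49/128; 99/256; 199/512; 399/1024]  R=[25/64; 13/32; 7/16; 1/2; 1]  — 799/2048
G_13 [BRRBBRRRBBBBB]  L=[0; 1/4; 3/8; 49/128; 99/256; 199/512; 399/1024; 799/2048]  R=[25/64; 13/32; 7/16; 1/2; 1]  — 1599/4096
G_14 [BRRBBRRRBBBBBR]  L=[0; 1/4; 3/8; 49/128; 99/256; 199/512; 399/1024; 799/2048]  R=[1599/4096; 25/64; 13/32; 7/16; 1/2; 1]  — 3197/8192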